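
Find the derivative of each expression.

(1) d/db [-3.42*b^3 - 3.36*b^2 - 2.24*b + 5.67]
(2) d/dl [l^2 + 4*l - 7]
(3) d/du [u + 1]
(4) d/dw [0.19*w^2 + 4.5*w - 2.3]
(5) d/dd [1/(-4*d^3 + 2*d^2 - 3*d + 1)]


(1) = -10.26*b^2 - 6.72*b - 2.24
(2) = 2*l + 4
(3) = 1
(4) = 0.38*w + 4.5
(5) = (12*d^2 - 4*d + 3)/(4*d^3 - 2*d^2 + 3*d - 1)^2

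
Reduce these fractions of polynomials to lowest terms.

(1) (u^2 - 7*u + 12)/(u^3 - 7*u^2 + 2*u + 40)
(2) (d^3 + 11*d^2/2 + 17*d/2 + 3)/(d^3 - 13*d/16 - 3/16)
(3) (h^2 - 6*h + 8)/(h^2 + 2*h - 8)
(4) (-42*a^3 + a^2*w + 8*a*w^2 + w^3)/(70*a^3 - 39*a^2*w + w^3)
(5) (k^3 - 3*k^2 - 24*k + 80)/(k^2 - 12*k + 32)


(1) = (u - 3)/(u^2 - 3*u - 10)
(2) = (16*d^3 + 88*d^2 + 136*d + 48)/(16*d^3 - 13*d - 3)
(3) = (h - 4)/(h + 4)
(4) = (3*a + w)/(-5*a + w)
(5) = (k^2 + k - 20)/(k - 8)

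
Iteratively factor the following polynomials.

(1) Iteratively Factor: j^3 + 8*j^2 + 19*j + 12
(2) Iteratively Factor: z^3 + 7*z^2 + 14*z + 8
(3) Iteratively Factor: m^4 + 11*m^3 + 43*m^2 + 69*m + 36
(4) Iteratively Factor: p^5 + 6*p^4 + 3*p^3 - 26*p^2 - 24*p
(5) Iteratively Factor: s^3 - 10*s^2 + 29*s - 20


(1) = (j + 3)*(j^2 + 5*j + 4) = (j + 1)*(j + 3)*(j + 4)
(2) = (z + 4)*(z^2 + 3*z + 2) = (z + 1)*(z + 4)*(z + 2)
(3) = (m + 3)*(m^3 + 8*m^2 + 19*m + 12) = (m + 3)*(m + 4)*(m^2 + 4*m + 3) = (m + 1)*(m + 3)*(m + 4)*(m + 3)
(4) = (p + 1)*(p^4 + 5*p^3 - 2*p^2 - 24*p) = p*(p + 1)*(p^3 + 5*p^2 - 2*p - 24) = p*(p + 1)*(p + 4)*(p^2 + p - 6) = p*(p - 2)*(p + 1)*(p + 4)*(p + 3)
(5) = (s - 4)*(s^2 - 6*s + 5) = (s - 4)*(s - 1)*(s - 5)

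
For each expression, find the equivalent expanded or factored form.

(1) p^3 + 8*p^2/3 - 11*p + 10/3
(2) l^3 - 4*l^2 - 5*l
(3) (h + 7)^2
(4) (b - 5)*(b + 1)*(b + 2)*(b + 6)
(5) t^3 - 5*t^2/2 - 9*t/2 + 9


(1) = (p - 2)*(p - 1/3)*(p + 5)
(2) = l*(l - 5)*(l + 1)
(3) = h^2 + 14*h + 49
(4) = b^4 + 4*b^3 - 25*b^2 - 88*b - 60
(5) = (t - 3)*(t - 3/2)*(t + 2)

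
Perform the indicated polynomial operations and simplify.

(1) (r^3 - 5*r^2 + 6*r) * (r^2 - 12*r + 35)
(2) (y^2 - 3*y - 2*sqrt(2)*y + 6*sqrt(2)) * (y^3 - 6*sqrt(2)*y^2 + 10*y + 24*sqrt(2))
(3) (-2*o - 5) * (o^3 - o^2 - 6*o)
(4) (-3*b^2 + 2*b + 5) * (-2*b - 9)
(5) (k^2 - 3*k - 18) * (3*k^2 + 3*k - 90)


(1) = r^5 - 17*r^4 + 101*r^3 - 247*r^2 + 210*r
(2) = y^5 - 8*sqrt(2)*y^4 - 3*y^4 + 24*sqrt(2)*y^3 + 34*y^3 - 102*y^2 + 4*sqrt(2)*y^2 - 96*y - 12*sqrt(2)*y + 288
(3) = -2*o^4 - 3*o^3 + 17*o^2 + 30*o
(4) = 6*b^3 + 23*b^2 - 28*b - 45
(5) = 3*k^4 - 6*k^3 - 153*k^2 + 216*k + 1620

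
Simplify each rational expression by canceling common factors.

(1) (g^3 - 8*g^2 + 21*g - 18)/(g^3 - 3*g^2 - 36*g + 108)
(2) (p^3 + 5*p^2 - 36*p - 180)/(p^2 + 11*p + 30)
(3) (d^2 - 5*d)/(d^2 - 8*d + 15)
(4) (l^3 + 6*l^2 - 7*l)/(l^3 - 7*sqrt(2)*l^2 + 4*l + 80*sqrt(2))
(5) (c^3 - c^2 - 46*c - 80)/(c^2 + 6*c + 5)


(1) = (g^2 - 5*g + 6)/(g^2 - 36)
(2) = p - 6
(3) = d/(d - 3)
(4) = (l^3 + 6*l^2 - 7*l)/(l^3 - 7*sqrt(2)*l^2 + 4*l + 80*sqrt(2))
(5) = (c^2 - 6*c - 16)/(c + 1)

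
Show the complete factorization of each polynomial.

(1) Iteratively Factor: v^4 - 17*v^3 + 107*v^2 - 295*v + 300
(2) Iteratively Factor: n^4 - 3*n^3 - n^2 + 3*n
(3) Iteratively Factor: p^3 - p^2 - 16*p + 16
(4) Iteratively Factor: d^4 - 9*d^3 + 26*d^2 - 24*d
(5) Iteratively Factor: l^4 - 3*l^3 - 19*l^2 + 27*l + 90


(1) = (v - 3)*(v^3 - 14*v^2 + 65*v - 100) = (v - 4)*(v - 3)*(v^2 - 10*v + 25) = (v - 5)*(v - 4)*(v - 3)*(v - 5)
(2) = (n)*(n^3 - 3*n^2 - n + 3) = n*(n - 1)*(n^2 - 2*n - 3) = n*(n - 1)*(n + 1)*(n - 3)
(3) = (p + 4)*(p^2 - 5*p + 4) = (p - 1)*(p + 4)*(p - 4)
(4) = (d - 4)*(d^3 - 5*d^2 + 6*d) = d*(d - 4)*(d^2 - 5*d + 6) = d*(d - 4)*(d - 3)*(d - 2)
(5) = (l - 5)*(l^3 + 2*l^2 - 9*l - 18) = (l - 5)*(l + 2)*(l^2 - 9) = (l - 5)*(l - 3)*(l + 2)*(l + 3)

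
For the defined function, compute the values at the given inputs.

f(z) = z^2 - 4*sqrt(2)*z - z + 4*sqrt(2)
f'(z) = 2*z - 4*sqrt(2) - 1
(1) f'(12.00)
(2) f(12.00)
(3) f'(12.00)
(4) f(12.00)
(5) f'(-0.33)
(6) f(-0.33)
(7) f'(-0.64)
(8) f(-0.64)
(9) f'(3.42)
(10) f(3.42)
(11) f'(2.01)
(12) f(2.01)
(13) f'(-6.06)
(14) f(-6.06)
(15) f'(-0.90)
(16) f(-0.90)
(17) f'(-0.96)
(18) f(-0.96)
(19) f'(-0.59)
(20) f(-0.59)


(1) = 17.34
(2) = 69.77
(3) = 17.34
(4) = 69.77
(5) = -7.32
(6) = 7.96
(7) = -7.94
(8) = 10.33
(9) = 0.18
(10) = -5.41
(11) = -2.64
(12) = -3.68
(13) = -18.78
(14) = 82.72
(15) = -8.46
(16) = 12.46
(17) = -8.58
(18) = 12.97
(19) = -7.84
(20) = 9.93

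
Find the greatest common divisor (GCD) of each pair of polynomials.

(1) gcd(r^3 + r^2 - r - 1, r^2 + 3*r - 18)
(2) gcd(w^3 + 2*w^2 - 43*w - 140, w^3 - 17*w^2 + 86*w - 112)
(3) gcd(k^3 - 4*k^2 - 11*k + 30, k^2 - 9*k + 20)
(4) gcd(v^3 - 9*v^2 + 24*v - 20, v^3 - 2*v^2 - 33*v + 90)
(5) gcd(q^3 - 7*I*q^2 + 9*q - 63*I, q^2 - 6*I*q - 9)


(1) = gcd((r - 1)*(r + 1)^2, (r - 3)*(r + 6)) = 1
(2) = w - 7
(3) = gcd((k - 5)*(k - 2)*(k + 3), (k - 5)*(k - 4)) = k - 5
(4) = gcd((v - 5)*(v - 2)^2, (v - 5)*(v - 3)*(v + 6)) = v - 5
(5) = gcd((q - 7*I)*(q - 3*I)*(q + 3*I), (q - 3*I)^2) = q - 3*I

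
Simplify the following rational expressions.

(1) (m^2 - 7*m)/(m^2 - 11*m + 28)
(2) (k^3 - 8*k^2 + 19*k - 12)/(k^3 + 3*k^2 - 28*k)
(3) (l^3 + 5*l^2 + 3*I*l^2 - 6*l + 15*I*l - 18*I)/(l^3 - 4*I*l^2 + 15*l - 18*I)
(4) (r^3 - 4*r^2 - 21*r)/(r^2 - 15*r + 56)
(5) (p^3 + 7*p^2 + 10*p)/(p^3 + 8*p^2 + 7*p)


(1) = m/(m - 4)
(2) = (k^2 - 4*k + 3)/(k^2 + 7*k)
(3) = (l^2 + 5*l - 6)/(l^2 - 7*I*l - 6)
(4) = (r^2 + 3*r)/(r - 8)
(5) = (p^2 + 7*p + 10)/(p^2 + 8*p + 7)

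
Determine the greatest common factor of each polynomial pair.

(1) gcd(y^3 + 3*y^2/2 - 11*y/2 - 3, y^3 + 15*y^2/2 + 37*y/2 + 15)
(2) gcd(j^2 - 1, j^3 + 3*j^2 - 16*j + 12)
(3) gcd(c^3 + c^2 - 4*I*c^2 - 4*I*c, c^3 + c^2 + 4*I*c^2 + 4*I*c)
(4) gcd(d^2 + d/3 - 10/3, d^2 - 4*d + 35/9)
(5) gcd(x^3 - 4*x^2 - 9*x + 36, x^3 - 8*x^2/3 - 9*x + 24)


(1) = gcd((y - 2)*(y + 1/2)*(y + 3), (y + 2)*(y + 5/2)*(y + 3)) = y + 3
(2) = j - 1
(3) = c^2 + c
(4) = d - 5/3
(5) = gcd((x - 4)*(x - 3)*(x + 3), (x - 3)*(x - 8/3)*(x + 3)) = x^2 - 9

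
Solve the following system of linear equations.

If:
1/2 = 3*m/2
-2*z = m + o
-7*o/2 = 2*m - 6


Then:
m = 1/3
o = 32/21
z = -13/14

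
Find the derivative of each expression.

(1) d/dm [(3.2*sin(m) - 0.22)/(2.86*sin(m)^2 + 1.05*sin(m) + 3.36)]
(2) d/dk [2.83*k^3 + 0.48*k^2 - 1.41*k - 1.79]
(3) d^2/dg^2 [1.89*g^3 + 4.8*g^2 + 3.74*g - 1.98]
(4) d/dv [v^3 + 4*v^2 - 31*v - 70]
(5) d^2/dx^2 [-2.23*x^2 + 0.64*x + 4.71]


(1) = (-9.152*sin(m)^2 + 1.2584*sin(m) + 10.983)*cos(m)/(8.1796*sin(m)^4 + 6.006*sin(m)^3 + 20.3217*sin(m)^2 + 7.056*sin(m) + 11.2896)
(2) = 8.49*k^2 + 0.96*k - 1.41
(3) = 11.34*g + 9.6
(4) = 3*v^2 + 8*v - 31
(5) = -4.46000000000000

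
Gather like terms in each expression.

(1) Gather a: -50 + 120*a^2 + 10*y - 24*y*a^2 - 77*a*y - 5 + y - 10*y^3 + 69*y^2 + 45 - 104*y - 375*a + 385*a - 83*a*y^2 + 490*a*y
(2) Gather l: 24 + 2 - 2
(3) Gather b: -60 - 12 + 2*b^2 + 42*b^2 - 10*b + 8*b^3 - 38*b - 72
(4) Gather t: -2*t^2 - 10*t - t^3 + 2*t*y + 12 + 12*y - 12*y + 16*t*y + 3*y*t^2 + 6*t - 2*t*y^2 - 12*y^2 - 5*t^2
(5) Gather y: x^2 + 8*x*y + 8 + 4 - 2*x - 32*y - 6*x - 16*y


(1) = a^2*(120 - 24*y) + a*(-83*y^2 + 413*y + 10) - 10*y^3 + 69*y^2 - 93*y - 10
(2) = 24
(3) = 8*b^3 + 44*b^2 - 48*b - 144
(4) = -t^3 + t^2*(3*y - 7) + t*(-2*y^2 + 18*y - 4) - 12*y^2 + 12
(5) = x^2 - 8*x + y*(8*x - 48) + 12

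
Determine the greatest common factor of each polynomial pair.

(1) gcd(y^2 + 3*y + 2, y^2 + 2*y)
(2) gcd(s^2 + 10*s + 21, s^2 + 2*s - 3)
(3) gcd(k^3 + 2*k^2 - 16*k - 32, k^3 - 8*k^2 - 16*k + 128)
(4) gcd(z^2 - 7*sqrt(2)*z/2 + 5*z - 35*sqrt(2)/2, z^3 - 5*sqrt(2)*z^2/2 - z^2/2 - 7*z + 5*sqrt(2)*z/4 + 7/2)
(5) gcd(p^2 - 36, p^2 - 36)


(1) = gcd((y + 1)*(y + 2), y*(y + 2)) = y + 2
(2) = gcd((s + 3)*(s + 7), (s - 1)*(s + 3)) = s + 3
(3) = k^2 - 16
(4) = z - 7*sqrt(2)/2
(5) = gcd((p - 6)*(p + 6), (p - 6)*(p + 6)) = p^2 - 36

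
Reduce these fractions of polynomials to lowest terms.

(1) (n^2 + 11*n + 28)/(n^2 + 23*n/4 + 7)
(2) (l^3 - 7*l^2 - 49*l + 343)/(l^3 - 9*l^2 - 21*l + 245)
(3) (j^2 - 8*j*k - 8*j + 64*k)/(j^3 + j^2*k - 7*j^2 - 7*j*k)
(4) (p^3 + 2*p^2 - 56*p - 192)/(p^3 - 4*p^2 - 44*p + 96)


(1) = (4*n + 28)/(4*n + 7)
(2) = (l + 7)/(l + 5)
(3) = (j^2 - 8*j*k - 8*j + 64*k)/(j^3 + j^2*k - 7*j^2 - 7*j*k)
(4) = (p + 4)/(p - 2)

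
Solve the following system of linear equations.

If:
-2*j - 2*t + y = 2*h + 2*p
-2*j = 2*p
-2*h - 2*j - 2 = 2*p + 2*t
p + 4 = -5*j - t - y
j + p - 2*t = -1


Then:
h = -3/2
j = -5/8
p = 5/8
t = 1/2
y = -2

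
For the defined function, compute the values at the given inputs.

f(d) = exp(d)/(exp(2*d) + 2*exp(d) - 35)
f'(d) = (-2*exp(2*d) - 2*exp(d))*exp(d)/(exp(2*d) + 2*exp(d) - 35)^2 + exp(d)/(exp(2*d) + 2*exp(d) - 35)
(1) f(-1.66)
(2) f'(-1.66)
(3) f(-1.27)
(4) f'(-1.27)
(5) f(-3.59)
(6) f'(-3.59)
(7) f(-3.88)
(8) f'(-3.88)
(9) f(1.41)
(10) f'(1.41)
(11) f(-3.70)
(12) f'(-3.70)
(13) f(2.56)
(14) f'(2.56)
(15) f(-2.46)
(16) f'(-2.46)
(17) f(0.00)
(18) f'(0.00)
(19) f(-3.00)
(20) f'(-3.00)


(1) = -0.01
(2) = -0.01
(3) = -0.01
(4) = -0.01
(5) = -0.00
(6) = -0.00
(7) = -0.00
(8) = -0.00
(9) = -0.41
(10) = -2.11
(11) = -0.00
(12) = -0.00
(13) = 0.08
(14) = -0.10
(15) = -0.00
(16) = -0.00
(17) = -0.03
(18) = -0.04
(19) = -0.00
(20) = -0.00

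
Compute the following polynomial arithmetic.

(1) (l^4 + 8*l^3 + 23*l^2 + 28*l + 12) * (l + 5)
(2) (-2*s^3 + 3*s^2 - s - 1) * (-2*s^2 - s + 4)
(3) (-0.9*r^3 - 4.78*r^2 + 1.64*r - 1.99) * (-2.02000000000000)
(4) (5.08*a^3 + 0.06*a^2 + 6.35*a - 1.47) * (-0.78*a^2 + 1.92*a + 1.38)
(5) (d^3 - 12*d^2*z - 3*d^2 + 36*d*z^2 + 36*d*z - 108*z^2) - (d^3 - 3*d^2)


(1) = l^5 + 13*l^4 + 63*l^3 + 143*l^2 + 152*l + 60
(2) = 4*s^5 - 4*s^4 - 9*s^3 + 15*s^2 - 3*s - 4
(3) = 1.818*r^3 + 9.6556*r^2 - 3.3128*r + 4.0198
(4) = -3.9624*a^5 + 9.7068*a^4 + 2.1726*a^3 + 13.4214*a^2 + 5.9406*a - 2.0286
(5) = -12*d^2*z + 36*d*z^2 + 36*d*z - 108*z^2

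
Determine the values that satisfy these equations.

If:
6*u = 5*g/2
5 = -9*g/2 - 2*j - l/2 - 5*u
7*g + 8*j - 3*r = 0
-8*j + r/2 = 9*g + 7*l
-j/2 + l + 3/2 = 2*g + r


Then:
g = -5766/4159
j = 9147/4159
l = -2259/4159
r = 10938/4159
u = -4805/8318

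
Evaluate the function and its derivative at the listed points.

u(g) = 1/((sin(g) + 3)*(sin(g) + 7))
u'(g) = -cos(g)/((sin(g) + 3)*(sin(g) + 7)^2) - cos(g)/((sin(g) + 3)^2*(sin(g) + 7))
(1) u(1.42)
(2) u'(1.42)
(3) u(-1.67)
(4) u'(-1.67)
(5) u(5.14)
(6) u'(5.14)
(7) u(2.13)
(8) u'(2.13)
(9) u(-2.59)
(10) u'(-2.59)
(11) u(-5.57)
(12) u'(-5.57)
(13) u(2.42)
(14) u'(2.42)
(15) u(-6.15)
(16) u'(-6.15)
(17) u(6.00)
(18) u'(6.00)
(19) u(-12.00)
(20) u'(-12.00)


(1) = 0.03
(2) = -0.00
(3) = 0.08
(4) = 0.01
(5) = 0.08
(6) = -0.02
(7) = 0.03
(8) = 0.01
(9) = 0.06
(10) = 0.03
(11) = 0.04
(12) = -0.01
(13) = 0.04
(14) = 0.01
(15) = 0.04
(16) = -0.02
(17) = 0.05
(18) = -0.03
(19) = 0.04
(20) = -0.01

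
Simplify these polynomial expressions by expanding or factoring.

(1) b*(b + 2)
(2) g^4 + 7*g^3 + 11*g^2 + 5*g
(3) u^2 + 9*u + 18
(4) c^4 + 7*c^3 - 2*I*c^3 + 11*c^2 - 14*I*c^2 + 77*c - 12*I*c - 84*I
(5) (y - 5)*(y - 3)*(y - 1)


(1) = b^2 + 2*b
(2) = g*(g + 1)^2*(g + 5)
(3) = (u + 3)*(u + 6)
(4) = (c + 7)*(c - 4*I)*(c - I)*(c + 3*I)
(5) = y^3 - 9*y^2 + 23*y - 15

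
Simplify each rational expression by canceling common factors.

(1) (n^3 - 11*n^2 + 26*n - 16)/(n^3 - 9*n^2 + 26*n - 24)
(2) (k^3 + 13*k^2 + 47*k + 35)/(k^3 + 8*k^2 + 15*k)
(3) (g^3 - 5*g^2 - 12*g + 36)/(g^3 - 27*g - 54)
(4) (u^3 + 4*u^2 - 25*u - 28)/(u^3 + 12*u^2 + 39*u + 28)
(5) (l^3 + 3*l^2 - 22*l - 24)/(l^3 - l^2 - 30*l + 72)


(1) = (n^2 - 9*n + 8)/(n^2 - 7*n + 12)
(2) = (k^2 + 8*k + 7)/(k^2 + 3*k)
(3) = (g - 2)/(g + 3)
(4) = (u - 4)/(u + 4)
(5) = (l + 1)/(l - 3)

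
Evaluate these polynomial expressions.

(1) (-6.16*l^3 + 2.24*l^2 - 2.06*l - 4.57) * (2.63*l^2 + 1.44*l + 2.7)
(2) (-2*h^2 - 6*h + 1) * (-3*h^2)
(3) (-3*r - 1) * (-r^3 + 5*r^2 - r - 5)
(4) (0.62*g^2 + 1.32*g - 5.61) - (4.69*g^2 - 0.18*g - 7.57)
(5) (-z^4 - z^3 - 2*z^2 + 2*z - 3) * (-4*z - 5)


(1) = -16.2008*l^5 - 2.9792*l^4 - 18.8242*l^3 - 8.9375*l^2 - 12.1428*l - 12.339
(2) = 6*h^4 + 18*h^3 - 3*h^2
(3) = 3*r^4 - 14*r^3 - 2*r^2 + 16*r + 5
(4) = -4.07*g^2 + 1.5*g + 1.96
(5) = 4*z^5 + 9*z^4 + 13*z^3 + 2*z^2 + 2*z + 15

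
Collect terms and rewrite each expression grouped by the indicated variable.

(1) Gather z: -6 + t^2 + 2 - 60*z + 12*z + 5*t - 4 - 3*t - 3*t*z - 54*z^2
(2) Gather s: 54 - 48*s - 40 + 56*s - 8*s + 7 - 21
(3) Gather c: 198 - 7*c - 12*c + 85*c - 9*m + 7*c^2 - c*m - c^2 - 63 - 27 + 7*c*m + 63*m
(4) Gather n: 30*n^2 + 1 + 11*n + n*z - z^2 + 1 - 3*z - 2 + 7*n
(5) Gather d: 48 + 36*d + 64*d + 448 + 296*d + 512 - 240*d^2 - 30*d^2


(1) = t^2 + 2*t - 54*z^2 + z*(-3*t - 48) - 8
(2) = 0
(3) = 6*c^2 + c*(6*m + 66) + 54*m + 108
(4) = 30*n^2 + n*(z + 18) - z^2 - 3*z
(5) = -270*d^2 + 396*d + 1008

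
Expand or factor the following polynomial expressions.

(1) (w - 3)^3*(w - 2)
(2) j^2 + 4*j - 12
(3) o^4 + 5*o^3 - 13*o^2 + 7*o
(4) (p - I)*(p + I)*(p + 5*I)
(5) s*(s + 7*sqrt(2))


(1) = w^4 - 11*w^3 + 45*w^2 - 81*w + 54
(2) = (j - 2)*(j + 6)
(3) = o*(o - 1)^2*(o + 7)
(4) = p^3 + 5*I*p^2 + p + 5*I
(5) = s^2 + 7*sqrt(2)*s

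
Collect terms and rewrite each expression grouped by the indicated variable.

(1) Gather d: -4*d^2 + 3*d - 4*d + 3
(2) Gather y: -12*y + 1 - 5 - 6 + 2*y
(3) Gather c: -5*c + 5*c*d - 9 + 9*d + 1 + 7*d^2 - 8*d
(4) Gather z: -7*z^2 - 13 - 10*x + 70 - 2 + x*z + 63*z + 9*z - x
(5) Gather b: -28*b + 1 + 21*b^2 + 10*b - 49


(1) = -4*d^2 - d + 3
(2) = -10*y - 10
(3) = c*(5*d - 5) + 7*d^2 + d - 8
(4) = -11*x - 7*z^2 + z*(x + 72) + 55
(5) = 21*b^2 - 18*b - 48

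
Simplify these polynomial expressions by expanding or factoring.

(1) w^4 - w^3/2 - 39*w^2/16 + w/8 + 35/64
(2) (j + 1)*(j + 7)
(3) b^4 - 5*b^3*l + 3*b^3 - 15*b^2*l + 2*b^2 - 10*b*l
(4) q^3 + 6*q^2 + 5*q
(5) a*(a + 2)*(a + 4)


(1) = (w - 7/4)*(w - 1/2)*(w + 1/2)*(w + 5/4)
(2) = j^2 + 8*j + 7
(3) = b*(b + 1)*(b + 2)*(b - 5*l)
(4) = q*(q + 1)*(q + 5)
(5) = a^3 + 6*a^2 + 8*a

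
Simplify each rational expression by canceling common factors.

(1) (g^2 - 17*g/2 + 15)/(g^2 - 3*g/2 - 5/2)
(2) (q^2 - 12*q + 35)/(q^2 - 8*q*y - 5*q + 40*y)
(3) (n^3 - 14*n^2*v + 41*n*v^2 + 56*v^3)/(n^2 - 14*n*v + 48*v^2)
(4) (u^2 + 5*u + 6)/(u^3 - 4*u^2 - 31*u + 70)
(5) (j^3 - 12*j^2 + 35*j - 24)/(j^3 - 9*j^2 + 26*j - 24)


(1) = (g - 6)/(g + 1)
(2) = (7 - q)/(-q + 8*y)
(3) = (-n^2 + 6*n*v + 7*v^2)/(-n + 6*v)
(4) = (u^2 + 5*u + 6)/(u^3 - 4*u^2 - 31*u + 70)
(5) = (j^2 - 9*j + 8)/(j^2 - 6*j + 8)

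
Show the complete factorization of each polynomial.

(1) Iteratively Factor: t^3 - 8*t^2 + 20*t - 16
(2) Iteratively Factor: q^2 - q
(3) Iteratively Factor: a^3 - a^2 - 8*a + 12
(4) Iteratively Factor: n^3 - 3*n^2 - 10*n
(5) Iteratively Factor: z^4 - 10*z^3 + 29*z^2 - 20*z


(1) = (t - 2)*(t^2 - 6*t + 8) = (t - 2)^2*(t - 4)
(2) = (q - 1)*(q)
(3) = (a - 2)*(a^2 + a - 6) = (a - 2)^2*(a + 3)
(4) = (n - 5)*(n^2 + 2*n) = (n - 5)*(n + 2)*(n)
(5) = (z - 4)*(z^3 - 6*z^2 + 5*z) = (z - 5)*(z - 4)*(z^2 - z) = z*(z - 5)*(z - 4)*(z - 1)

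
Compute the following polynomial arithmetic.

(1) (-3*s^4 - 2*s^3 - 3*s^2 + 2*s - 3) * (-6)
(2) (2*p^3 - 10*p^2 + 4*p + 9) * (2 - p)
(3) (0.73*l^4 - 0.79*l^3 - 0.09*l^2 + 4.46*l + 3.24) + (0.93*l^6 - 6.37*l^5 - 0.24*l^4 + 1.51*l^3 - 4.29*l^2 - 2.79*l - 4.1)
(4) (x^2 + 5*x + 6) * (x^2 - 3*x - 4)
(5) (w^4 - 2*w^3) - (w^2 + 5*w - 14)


(1) = 18*s^4 + 12*s^3 + 18*s^2 - 12*s + 18
(2) = -2*p^4 + 14*p^3 - 24*p^2 - p + 18
(3) = 0.93*l^6 - 6.37*l^5 + 0.49*l^4 + 0.72*l^3 - 4.38*l^2 + 1.67*l - 0.86
(4) = x^4 + 2*x^3 - 13*x^2 - 38*x - 24
(5) = w^4 - 2*w^3 - w^2 - 5*w + 14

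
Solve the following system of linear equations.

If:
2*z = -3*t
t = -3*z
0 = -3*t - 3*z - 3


Then:
No Solution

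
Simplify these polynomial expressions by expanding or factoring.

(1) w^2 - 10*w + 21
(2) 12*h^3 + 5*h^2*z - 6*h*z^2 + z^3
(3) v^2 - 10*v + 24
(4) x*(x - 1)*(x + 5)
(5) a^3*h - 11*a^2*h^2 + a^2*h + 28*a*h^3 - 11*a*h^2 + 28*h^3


(1) = (w - 7)*(w - 3)
(2) = (-4*h + z)*(-3*h + z)*(h + z)
(3) = (v - 6)*(v - 4)
(4) = x^3 + 4*x^2 - 5*x
(5) = (a - 7*h)*(a - 4*h)*(a*h + h)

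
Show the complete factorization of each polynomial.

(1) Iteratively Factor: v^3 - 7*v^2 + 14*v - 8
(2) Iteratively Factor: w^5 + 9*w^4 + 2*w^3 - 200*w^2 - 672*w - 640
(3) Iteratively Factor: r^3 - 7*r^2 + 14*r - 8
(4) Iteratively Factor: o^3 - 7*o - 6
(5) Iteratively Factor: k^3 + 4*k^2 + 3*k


(1) = (v - 2)*(v^2 - 5*v + 4) = (v - 2)*(v - 1)*(v - 4)
(2) = (w + 4)*(w^4 + 5*w^3 - 18*w^2 - 128*w - 160) = (w - 5)*(w + 4)*(w^3 + 10*w^2 + 32*w + 32) = (w - 5)*(w + 4)^2*(w^2 + 6*w + 8) = (w - 5)*(w + 2)*(w + 4)^2*(w + 4)
(3) = (r - 2)*(r^2 - 5*r + 4) = (r - 2)*(r - 1)*(r - 4)
(4) = (o + 2)*(o^2 - 2*o - 3) = (o + 1)*(o + 2)*(o - 3)
(5) = (k + 1)*(k^2 + 3*k) = (k + 1)*(k + 3)*(k)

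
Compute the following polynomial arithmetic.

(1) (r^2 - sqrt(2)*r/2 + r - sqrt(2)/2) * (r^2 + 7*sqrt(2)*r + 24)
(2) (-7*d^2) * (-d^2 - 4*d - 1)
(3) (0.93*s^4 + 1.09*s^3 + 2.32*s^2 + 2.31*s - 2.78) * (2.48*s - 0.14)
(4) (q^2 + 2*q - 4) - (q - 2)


(1) = r^4 + r^3 + 13*sqrt(2)*r^3/2 + 13*sqrt(2)*r^2/2 + 17*r^2 - 12*sqrt(2)*r + 17*r - 12*sqrt(2)
(2) = 7*d^4 + 28*d^3 + 7*d^2
(3) = 2.3064*s^5 + 2.573*s^4 + 5.601*s^3 + 5.404*s^2 - 7.2178*s + 0.3892
(4) = q^2 + q - 2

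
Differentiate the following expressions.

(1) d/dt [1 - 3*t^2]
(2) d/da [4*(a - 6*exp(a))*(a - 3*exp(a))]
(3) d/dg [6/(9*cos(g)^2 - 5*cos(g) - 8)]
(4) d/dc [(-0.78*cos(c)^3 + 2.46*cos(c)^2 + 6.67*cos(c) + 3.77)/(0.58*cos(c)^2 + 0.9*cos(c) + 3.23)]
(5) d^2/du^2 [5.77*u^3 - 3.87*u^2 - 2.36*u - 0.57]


(1) = -6*t
(2) = -36*a*exp(a) + 8*a + 144*exp(2*a) - 36*exp(a)
(3) = 6*(18*cos(g) - 5)*sin(g)/(-9*cos(g)^2 + 5*cos(g) + 8)^2
(4) = (0.4524*cos(c)^4 + 1.404*cos(c)^3 + 9.2128*cos(c)^2 - 11.5184*cos(c) - 18.1511)*sin(c)/(0.3364*cos(c)^4 + 1.044*cos(c)^3 + 4.5568*cos(c)^2 + 5.814*cos(c) + 10.4329)
(5) = 34.62*u - 7.74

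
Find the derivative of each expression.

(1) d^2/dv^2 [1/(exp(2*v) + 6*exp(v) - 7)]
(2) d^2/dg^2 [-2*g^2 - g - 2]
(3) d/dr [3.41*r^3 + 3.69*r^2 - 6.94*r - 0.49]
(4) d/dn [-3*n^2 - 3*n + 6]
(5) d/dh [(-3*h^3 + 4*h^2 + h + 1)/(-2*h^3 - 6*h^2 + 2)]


(1) = 2*(4*(exp(v) + 3)^2*exp(v) - (2*exp(v) + 3)*(exp(2*v) + 6*exp(v) - 7))*exp(v)/(exp(2*v) + 6*exp(v) - 7)^3
(2) = -4
(3) = 10.23*r^2 + 7.38*r - 6.94
(4) = -6*n - 3
(5) = (13*h^4 + 2*h^3 - 3*h^2 + 14*h + 1)/(2*(h^6 + 6*h^5 + 9*h^4 - 2*h^3 - 6*h^2 + 1))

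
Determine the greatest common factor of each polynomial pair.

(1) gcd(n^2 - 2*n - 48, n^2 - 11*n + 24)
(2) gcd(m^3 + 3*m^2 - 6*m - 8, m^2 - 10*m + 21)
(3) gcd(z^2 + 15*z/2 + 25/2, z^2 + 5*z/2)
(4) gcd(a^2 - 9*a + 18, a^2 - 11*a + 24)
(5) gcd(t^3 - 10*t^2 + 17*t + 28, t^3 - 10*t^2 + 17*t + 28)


(1) = n - 8
(2) = 1
(3) = gcd((z + 5/2)*(z + 5), z*(z + 5/2)) = z + 5/2
(4) = a - 3
(5) = gcd((t - 7)*(t - 4)*(t + 1), (t - 7)*(t - 4)*(t + 1)) = t^3 - 10*t^2 + 17*t + 28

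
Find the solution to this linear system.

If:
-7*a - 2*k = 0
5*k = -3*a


Then:
a = 0
k = 0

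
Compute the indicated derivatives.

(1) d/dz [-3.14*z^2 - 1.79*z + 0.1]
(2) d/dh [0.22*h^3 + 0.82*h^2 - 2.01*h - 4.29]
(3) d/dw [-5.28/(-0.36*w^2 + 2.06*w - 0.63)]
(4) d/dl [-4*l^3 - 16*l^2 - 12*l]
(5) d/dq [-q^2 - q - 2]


(1) = -6.28*z - 1.79
(2) = 0.66*h^2 + 1.64*h - 2.01
(3) = (10.8768 - 3.8016*w)/(0.36*w^2 - 2.06*w + 0.63)^2
(4) = -12*l^2 - 32*l - 12
(5) = -2*q - 1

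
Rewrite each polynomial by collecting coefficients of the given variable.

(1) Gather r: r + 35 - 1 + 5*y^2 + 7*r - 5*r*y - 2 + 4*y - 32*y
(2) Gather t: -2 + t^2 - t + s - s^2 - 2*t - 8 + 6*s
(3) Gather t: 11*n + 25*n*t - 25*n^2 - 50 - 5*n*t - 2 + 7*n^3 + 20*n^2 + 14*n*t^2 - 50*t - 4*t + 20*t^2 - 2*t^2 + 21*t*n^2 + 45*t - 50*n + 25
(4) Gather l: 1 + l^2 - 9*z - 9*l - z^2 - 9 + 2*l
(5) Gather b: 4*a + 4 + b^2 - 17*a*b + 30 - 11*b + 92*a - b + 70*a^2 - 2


(1) = r*(8 - 5*y) + 5*y^2 - 28*y + 32
(2) = -s^2 + 7*s + t^2 - 3*t - 10
(3) = 7*n^3 - 5*n^2 - 39*n + t^2*(14*n + 18) + t*(21*n^2 + 20*n - 9) - 27
(4) = l^2 - 7*l - z^2 - 9*z - 8
(5) = 70*a^2 + 96*a + b^2 + b*(-17*a - 12) + 32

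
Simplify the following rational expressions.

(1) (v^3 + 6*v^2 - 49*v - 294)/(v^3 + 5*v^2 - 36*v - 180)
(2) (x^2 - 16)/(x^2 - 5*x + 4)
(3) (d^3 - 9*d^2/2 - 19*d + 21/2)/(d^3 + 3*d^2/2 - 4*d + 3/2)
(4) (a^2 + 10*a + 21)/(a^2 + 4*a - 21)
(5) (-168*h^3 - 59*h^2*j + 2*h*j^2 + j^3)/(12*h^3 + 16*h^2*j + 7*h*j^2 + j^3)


(1) = (v^2 - 49)/(v^2 - v - 30)
(2) = (x + 4)/(x - 1)
(3) = (d - 7)/(d - 1)
(4) = (a + 3)/(a - 3)
(5) = (-56*h^2 - h*j + j^2)/(4*h^2 + 4*h*j + j^2)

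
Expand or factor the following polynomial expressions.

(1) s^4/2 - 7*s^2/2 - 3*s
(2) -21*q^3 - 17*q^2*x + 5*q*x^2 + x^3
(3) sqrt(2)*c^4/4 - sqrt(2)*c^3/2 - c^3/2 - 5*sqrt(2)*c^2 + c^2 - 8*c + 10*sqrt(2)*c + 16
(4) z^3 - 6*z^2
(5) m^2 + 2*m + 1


(1) = s*(s/2 + 1)*(s - 3)*(s + 1)
(2) = (-3*q + x)*(q + x)*(7*q + x)
(3) = (c/2 + sqrt(2))*(c - 2)*(c - 4*sqrt(2))*(sqrt(2)*c/2 + 1)
(4) = z^2*(z - 6)
(5) = (m + 1)^2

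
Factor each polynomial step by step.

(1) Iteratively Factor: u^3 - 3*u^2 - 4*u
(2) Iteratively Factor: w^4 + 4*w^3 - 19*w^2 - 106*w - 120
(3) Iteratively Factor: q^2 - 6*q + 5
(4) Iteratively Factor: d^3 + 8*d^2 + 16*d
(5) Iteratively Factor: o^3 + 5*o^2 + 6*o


(1) = (u - 4)*(u^2 + u) = (u - 4)*(u + 1)*(u)
(2) = (w - 5)*(w^3 + 9*w^2 + 26*w + 24) = (w - 5)*(w + 4)*(w^2 + 5*w + 6) = (w - 5)*(w + 3)*(w + 4)*(w + 2)
(3) = (q - 5)*(q - 1)
(4) = (d + 4)*(d^2 + 4*d) = (d + 4)^2*(d)
(5) = (o)*(o^2 + 5*o + 6) = o*(o + 2)*(o + 3)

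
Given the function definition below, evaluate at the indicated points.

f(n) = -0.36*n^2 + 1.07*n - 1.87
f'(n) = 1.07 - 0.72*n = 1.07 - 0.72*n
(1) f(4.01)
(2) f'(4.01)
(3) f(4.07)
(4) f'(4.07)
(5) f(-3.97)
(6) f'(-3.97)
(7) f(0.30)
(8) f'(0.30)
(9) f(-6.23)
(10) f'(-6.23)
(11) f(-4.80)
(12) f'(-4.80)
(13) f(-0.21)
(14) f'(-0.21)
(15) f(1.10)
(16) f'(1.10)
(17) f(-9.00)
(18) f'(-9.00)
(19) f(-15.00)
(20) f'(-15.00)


(1) = -3.37
(2) = -1.82
(3) = -3.48
(4) = -1.86
(5) = -11.79
(6) = 3.93
(7) = -1.58
(8) = 0.85
(9) = -22.51
(10) = 5.56
(11) = -15.30
(12) = 4.53
(13) = -2.11
(14) = 1.22
(15) = -1.13
(16) = 0.28
(17) = -40.66
(18) = 7.55
(19) = -98.92
(20) = 11.87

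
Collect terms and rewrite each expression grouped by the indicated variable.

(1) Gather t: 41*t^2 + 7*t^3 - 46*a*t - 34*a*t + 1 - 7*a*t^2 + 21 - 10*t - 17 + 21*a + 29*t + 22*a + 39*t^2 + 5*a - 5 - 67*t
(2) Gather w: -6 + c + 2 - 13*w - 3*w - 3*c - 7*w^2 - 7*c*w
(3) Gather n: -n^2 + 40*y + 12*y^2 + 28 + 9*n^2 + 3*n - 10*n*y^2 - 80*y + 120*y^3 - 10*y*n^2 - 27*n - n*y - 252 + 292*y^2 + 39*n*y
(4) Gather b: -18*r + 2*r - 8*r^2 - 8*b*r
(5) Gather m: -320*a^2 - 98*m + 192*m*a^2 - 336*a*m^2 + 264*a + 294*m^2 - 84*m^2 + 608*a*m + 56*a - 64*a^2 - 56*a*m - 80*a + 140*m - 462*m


(1) = 48*a + 7*t^3 + t^2*(80 - 7*a) + t*(-80*a - 48)
(2) = -2*c - 7*w^2 + w*(-7*c - 16) - 4
(3) = n^2*(8 - 10*y) + n*(-10*y^2 + 38*y - 24) + 120*y^3 + 304*y^2 - 40*y - 224
(4) = -8*b*r - 8*r^2 - 16*r
(5) = -384*a^2 + 240*a + m^2*(210 - 336*a) + m*(192*a^2 + 552*a - 420)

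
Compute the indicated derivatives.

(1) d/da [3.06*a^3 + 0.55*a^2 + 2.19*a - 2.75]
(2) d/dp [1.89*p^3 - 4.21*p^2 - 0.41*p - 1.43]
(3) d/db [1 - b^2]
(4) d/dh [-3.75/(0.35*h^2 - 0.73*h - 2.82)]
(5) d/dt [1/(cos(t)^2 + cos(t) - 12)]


(1) = 9.18*a^2 + 1.1*a + 2.19
(2) = 5.67*p^2 - 8.42*p - 0.41
(3) = -2*b
(4) = (2.625*h - 2.7375)/(-0.35*h^2 + 0.73*h + 2.82)^2
(5) = (2*cos(t) + 1)*sin(t)/(cos(t)^2 + cos(t) - 12)^2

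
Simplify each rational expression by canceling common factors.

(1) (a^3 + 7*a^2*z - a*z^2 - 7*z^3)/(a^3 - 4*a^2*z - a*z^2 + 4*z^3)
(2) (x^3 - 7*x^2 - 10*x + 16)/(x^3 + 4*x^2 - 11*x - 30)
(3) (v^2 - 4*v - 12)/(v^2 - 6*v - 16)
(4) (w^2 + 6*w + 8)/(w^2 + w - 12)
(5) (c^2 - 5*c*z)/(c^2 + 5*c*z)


(1) = (-a - 7*z)/(-a + 4*z)
(2) = (x^2 - 9*x + 8)/(x^2 + 2*x - 15)
(3) = (v - 6)/(v - 8)
(4) = (w + 2)/(w - 3)
(5) = (c - 5*z)/(c + 5*z)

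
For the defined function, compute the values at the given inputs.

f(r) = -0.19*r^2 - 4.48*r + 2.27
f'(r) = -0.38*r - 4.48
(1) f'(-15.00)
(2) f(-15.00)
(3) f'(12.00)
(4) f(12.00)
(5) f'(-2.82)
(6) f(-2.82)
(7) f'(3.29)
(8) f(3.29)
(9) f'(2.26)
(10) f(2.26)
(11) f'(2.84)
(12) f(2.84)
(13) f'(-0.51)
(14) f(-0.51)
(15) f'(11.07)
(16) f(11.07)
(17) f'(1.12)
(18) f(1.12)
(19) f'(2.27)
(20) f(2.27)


(1) = 1.22
(2) = 26.72
(3) = -9.04
(4) = -78.85
(5) = -3.41
(6) = 13.39
(7) = -5.73
(8) = -14.53
(9) = -5.34
(10) = -8.83
(11) = -5.56
(12) = -11.99
(13) = -4.29
(14) = 4.51
(15) = -8.69
(16) = -70.61
(17) = -4.91
(18) = -2.99
(19) = -5.34
(20) = -8.88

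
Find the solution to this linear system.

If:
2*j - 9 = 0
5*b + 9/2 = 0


Then:
b = -9/10
j = 9/2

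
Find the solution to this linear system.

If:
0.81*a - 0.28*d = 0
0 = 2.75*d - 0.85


Then:
a = 0.11
d = 0.31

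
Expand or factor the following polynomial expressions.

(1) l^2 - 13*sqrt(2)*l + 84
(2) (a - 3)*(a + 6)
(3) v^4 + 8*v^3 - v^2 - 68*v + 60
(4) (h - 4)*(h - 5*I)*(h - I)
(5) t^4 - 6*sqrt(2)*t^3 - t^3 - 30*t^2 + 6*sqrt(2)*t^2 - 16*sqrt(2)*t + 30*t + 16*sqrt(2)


(1) = (l - 7*sqrt(2))*(l - 6*sqrt(2))
(2) = a^2 + 3*a - 18
(3) = (v - 2)*(v - 1)*(v + 5)*(v + 6)
(4) = h^3 - 4*h^2 - 6*I*h^2 - 5*h + 24*I*h + 20
(5) = (t - 1)*(t - 8*sqrt(2))*(t + sqrt(2))^2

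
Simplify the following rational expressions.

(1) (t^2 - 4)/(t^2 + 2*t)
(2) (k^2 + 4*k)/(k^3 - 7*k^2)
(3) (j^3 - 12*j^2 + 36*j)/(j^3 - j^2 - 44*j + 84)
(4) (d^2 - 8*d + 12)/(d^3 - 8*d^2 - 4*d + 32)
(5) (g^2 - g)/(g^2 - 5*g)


(1) = (t - 2)/t
(2) = (k + 4)/(k^2 - 7*k)
(3) = (j^2 - 6*j)/(j^2 + 5*j - 14)
(4) = (d - 6)/(d^2 - 6*d - 16)
(5) = (g - 1)/(g - 5)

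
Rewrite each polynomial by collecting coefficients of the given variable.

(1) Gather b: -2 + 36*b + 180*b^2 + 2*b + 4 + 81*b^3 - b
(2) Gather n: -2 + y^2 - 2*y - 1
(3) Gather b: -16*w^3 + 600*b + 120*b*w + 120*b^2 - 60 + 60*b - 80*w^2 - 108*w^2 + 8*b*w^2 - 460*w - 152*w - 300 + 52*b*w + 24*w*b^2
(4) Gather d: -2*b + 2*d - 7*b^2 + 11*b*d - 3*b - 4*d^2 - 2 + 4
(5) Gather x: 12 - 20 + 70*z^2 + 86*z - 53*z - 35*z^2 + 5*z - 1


(1) = 81*b^3 + 180*b^2 + 37*b + 2
(2) = y^2 - 2*y - 3
(3) = b^2*(24*w + 120) + b*(8*w^2 + 172*w + 660) - 16*w^3 - 188*w^2 - 612*w - 360
(4) = -7*b^2 - 5*b - 4*d^2 + d*(11*b + 2) + 2
(5) = 35*z^2 + 38*z - 9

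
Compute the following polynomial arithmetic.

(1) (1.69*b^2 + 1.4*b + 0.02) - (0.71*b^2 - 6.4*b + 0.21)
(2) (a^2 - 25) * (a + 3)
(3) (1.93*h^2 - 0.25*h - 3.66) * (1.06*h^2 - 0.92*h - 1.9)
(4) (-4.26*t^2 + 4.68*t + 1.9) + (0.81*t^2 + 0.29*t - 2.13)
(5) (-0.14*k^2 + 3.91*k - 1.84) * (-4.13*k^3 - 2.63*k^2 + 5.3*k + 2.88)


(1) = 0.98*b^2 + 7.8*b - 0.19
(2) = a^3 + 3*a^2 - 25*a - 75
(3) = 2.0458*h^4 - 2.0406*h^3 - 7.3166*h^2 + 3.8422*h + 6.954
(4) = -3.45*t^2 + 4.97*t - 0.23
(5) = 0.5782*k^5 - 15.7801*k^4 - 3.4261*k^3 + 25.159*k^2 + 1.5088*k - 5.2992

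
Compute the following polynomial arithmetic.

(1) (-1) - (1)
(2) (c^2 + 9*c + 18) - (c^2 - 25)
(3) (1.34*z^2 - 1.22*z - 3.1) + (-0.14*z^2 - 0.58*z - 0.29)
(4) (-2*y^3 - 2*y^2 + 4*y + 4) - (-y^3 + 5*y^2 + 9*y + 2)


(1) = -2
(2) = 9*c + 43
(3) = 1.2*z^2 - 1.8*z - 3.39
(4) = -y^3 - 7*y^2 - 5*y + 2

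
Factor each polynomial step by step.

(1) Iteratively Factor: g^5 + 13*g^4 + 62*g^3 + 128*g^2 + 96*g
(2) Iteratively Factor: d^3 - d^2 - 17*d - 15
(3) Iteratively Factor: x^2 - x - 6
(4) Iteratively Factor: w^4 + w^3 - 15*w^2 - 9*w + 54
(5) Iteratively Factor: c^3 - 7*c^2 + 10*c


(1) = (g + 3)*(g^4 + 10*g^3 + 32*g^2 + 32*g) = (g + 3)*(g + 4)*(g^3 + 6*g^2 + 8*g) = (g + 3)*(g + 4)^2*(g^2 + 2*g) = (g + 2)*(g + 3)*(g + 4)^2*(g)
(2) = (d - 5)*(d^2 + 4*d + 3) = (d - 5)*(d + 3)*(d + 1)
(3) = (x + 2)*(x - 3)
(4) = (w - 3)*(w^3 + 4*w^2 - 3*w - 18) = (w - 3)*(w + 3)*(w^2 + w - 6) = (w - 3)*(w - 2)*(w + 3)*(w + 3)
(5) = (c - 2)*(c^2 - 5*c) = c*(c - 2)*(c - 5)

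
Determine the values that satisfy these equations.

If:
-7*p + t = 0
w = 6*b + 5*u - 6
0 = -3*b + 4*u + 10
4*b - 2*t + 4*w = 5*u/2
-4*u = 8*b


Then:
b = 10/11
p = -167/77
t = -167/11
u = -20/11
w = -106/11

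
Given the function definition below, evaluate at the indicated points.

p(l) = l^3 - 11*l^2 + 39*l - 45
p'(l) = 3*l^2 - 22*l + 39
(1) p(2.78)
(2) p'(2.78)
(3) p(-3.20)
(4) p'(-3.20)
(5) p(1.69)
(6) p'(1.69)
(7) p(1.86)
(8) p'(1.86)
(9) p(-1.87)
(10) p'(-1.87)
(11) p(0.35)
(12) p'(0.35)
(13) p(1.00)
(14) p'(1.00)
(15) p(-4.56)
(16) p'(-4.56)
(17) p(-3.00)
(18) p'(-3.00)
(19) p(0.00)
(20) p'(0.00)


(1) = -0.11
(2) = 1.03
(3) = -315.21
(4) = 140.12
(5) = -5.68
(6) = 10.39
(7) = -4.08
(8) = 8.46
(9) = -162.94
(10) = 90.63
(11) = -32.65
(12) = 31.67
(13) = -16.00
(14) = 20.00
(15) = -546.39
(16) = 201.70
(17) = -288.00
(18) = 132.00
(19) = -45.00
(20) = 39.00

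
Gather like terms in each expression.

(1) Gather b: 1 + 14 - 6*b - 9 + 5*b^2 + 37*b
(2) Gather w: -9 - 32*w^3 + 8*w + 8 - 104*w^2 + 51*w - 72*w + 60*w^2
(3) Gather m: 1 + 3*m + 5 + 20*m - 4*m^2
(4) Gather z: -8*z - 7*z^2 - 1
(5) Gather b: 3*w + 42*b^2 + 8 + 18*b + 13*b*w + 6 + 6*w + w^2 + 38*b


(1) = 5*b^2 + 31*b + 6
(2) = -32*w^3 - 44*w^2 - 13*w - 1
(3) = -4*m^2 + 23*m + 6
(4) = -7*z^2 - 8*z - 1
(5) = 42*b^2 + b*(13*w + 56) + w^2 + 9*w + 14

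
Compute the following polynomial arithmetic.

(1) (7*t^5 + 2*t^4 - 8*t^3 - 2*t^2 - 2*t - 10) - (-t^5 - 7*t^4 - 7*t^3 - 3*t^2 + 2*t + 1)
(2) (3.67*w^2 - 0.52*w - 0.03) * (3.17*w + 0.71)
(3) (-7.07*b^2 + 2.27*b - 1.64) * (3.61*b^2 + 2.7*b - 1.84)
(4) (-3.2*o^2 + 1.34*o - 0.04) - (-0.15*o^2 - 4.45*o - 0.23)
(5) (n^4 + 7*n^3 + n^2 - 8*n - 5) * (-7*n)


(1) = 8*t^5 + 9*t^4 - t^3 + t^2 - 4*t - 11
(2) = 11.6339*w^3 + 0.9573*w^2 - 0.4643*w - 0.0213
(3) = -25.5227*b^4 - 10.8943*b^3 + 13.2174*b^2 - 8.6048*b + 3.0176
(4) = -3.05*o^2 + 5.79*o + 0.19
(5) = -7*n^5 - 49*n^4 - 7*n^3 + 56*n^2 + 35*n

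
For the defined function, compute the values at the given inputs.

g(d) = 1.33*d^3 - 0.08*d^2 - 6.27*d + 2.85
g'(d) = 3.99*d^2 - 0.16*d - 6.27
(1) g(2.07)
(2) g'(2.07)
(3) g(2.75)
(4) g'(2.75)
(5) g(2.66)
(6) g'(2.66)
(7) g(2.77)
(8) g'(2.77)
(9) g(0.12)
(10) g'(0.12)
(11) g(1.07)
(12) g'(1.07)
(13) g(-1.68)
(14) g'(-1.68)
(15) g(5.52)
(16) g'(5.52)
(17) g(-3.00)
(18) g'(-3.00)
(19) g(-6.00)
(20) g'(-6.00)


(1) = 1.33
(2) = 10.50
(3) = 12.66
(4) = 23.46
(5) = 10.64
(6) = 21.54
(7) = 13.14
(8) = 23.90
(9) = 2.10
(10) = -6.23
(11) = -2.32
(12) = -1.87
(13) = 6.85
(14) = 5.26
(15) = 189.50
(16) = 114.42
(17) = -14.97
(18) = 30.12
(19) = -249.69
(20) = 138.33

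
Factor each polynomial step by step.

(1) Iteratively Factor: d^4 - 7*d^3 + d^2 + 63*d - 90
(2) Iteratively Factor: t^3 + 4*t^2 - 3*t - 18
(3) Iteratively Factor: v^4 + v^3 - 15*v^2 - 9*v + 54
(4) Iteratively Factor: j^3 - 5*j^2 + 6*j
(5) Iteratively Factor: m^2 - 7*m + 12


(1) = (d - 2)*(d^3 - 5*d^2 - 9*d + 45) = (d - 3)*(d - 2)*(d^2 - 2*d - 15) = (d - 3)*(d - 2)*(d + 3)*(d - 5)
(2) = (t - 2)*(t^2 + 6*t + 9) = (t - 2)*(t + 3)*(t + 3)
(3) = (v + 3)*(v^3 - 2*v^2 - 9*v + 18) = (v - 2)*(v + 3)*(v^2 - 9) = (v - 2)*(v + 3)^2*(v - 3)
(4) = (j - 3)*(j^2 - 2*j) = j*(j - 3)*(j - 2)
(5) = (m - 4)*(m - 3)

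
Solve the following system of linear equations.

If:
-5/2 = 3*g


Then:
g = -5/6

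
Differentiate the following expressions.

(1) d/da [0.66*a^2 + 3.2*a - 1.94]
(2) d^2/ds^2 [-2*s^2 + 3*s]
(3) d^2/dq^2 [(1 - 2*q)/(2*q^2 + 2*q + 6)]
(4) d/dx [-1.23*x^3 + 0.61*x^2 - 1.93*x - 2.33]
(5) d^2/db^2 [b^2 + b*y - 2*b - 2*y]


(1) = 1.32*a + 3.2
(2) = -4
(3) = (-(2*q - 1)*(2*q + 1)^2 + (6*q + 1)*(q^2 + q + 3))/(q^2 + q + 3)^3
(4) = -3.69*x^2 + 1.22*x - 1.93
(5) = 2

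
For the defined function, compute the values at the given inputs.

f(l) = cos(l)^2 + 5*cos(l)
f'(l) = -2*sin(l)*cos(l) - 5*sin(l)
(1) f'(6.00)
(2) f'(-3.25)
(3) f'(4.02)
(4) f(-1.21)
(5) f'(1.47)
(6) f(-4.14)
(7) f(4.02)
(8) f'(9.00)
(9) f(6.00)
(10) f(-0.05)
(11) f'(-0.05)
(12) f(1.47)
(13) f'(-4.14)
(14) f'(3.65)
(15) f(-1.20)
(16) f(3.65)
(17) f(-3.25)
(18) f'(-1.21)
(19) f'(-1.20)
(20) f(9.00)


(1) = 1.93
(2) = -0.33
(3) = 2.87
(4) = 1.89
(5) = -5.17
(6) = -2.41
(7) = -2.78
(8) = -1.31
(9) = 5.72
(10) = 5.99
(11) = 0.35
(12) = 0.51
(13) = -3.29
(14) = 1.58
(15) = 1.94
(16) = -3.60
(17) = -3.98
(18) = 5.34
(19) = 5.34
(20) = -3.73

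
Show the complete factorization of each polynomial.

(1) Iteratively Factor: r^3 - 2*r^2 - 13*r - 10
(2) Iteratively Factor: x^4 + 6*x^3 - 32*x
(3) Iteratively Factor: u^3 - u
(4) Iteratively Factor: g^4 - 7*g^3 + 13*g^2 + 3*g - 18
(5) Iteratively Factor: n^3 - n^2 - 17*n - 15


(1) = (r + 1)*(r^2 - 3*r - 10) = (r - 5)*(r + 1)*(r + 2)
(2) = (x + 4)*(x^3 + 2*x^2 - 8*x) = (x + 4)^2*(x^2 - 2*x) = (x - 2)*(x + 4)^2*(x)
(3) = (u - 1)*(u^2 + u) = (u - 1)*(u + 1)*(u)
(4) = (g + 1)*(g^3 - 8*g^2 + 21*g - 18) = (g - 2)*(g + 1)*(g^2 - 6*g + 9) = (g - 3)*(g - 2)*(g + 1)*(g - 3)
(5) = (n + 1)*(n^2 - 2*n - 15) = (n + 1)*(n + 3)*(n - 5)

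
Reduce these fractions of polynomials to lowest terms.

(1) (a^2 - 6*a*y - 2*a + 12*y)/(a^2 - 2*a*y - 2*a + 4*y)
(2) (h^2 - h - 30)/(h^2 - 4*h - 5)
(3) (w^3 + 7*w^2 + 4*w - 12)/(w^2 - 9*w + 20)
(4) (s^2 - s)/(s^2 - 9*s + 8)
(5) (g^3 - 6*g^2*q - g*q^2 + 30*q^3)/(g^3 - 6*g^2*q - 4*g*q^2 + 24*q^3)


(1) = (-a + 6*y)/(-a + 2*y)
(2) = (h^2 - h - 30)/(h^2 - 4*h - 5)
(3) = (w^3 + 7*w^2 + 4*w - 12)/(w^2 - 9*w + 20)
(4) = s/(s - 8)
(5) = (g^2 - 8*g*q + 15*q^2)/(g^2 - 8*g*q + 12*q^2)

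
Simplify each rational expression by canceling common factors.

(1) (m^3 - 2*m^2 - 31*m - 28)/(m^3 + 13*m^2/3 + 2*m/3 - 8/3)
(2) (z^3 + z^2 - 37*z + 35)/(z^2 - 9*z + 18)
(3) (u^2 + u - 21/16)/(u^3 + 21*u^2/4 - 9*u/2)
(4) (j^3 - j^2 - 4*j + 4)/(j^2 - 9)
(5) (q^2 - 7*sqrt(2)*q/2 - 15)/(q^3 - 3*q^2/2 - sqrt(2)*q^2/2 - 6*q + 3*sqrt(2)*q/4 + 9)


(1) = (3*m - 21)/(3*m - 2)
(2) = (z^3 + z^2 - 37*z + 35)/(z^2 - 9*z + 18)
(3) = (4*u + 7)/(4*u^2 + 24*u)
(4) = (j^3 - j^2 - 4*j + 4)/(j^2 - 9)
(5) = (8*q - 40*sqrt(2))/(8*q^2 + q*(-16*sqrt(2) - 12) + 24*sqrt(2))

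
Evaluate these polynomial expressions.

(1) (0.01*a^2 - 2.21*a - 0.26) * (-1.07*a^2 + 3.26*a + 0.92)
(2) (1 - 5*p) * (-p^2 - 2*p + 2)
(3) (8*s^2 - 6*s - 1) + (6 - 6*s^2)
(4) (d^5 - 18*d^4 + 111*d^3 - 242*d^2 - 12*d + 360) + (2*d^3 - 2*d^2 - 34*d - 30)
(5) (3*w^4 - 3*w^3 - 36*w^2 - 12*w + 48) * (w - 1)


(1) = -0.0107*a^4 + 2.3973*a^3 - 6.9172*a^2 - 2.8808*a - 0.2392
(2) = 5*p^3 + 9*p^2 - 12*p + 2
(3) = 2*s^2 - 6*s + 5
(4) = d^5 - 18*d^4 + 113*d^3 - 244*d^2 - 46*d + 330
(5) = 3*w^5 - 6*w^4 - 33*w^3 + 24*w^2 + 60*w - 48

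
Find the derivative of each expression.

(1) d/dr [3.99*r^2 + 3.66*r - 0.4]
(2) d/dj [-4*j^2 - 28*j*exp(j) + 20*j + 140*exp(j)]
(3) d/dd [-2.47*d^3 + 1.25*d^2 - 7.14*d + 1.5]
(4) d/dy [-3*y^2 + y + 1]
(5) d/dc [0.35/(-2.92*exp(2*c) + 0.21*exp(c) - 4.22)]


(1) = 7.98*r + 3.66
(2) = -28*j*exp(j) - 8*j + 112*exp(j) + 20
(3) = -7.41*d^2 + 2.5*d - 7.14
(4) = 1 - 6*y
(5) = (2.044*exp(c) - 0.0735)*exp(c)/(2.92*exp(2*c) - 0.21*exp(c) + 4.22)^2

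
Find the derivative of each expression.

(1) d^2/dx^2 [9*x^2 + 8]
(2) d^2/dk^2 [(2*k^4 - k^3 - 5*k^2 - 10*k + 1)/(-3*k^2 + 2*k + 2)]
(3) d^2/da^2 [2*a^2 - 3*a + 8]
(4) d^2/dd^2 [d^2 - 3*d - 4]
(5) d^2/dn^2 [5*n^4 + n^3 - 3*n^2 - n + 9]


(1) = 18
(2) = 6*(-6*k^6 + 12*k^5 + 4*k^4 + 22*k^3 + 9*k^2 + 70*k - 10)/(27*k^6 - 54*k^5 - 18*k^4 + 64*k^3 + 12*k^2 - 24*k - 8)
(3) = 4
(4) = 2
(5) = 60*n^2 + 6*n - 6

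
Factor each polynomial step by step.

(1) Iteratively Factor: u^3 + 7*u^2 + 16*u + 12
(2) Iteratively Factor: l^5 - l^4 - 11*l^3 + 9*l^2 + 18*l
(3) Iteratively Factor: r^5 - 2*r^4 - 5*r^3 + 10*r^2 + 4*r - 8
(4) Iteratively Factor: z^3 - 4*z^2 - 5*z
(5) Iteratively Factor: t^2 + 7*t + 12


(1) = (u + 2)*(u^2 + 5*u + 6) = (u + 2)*(u + 3)*(u + 2)
(2) = (l + 3)*(l^4 - 4*l^3 + l^2 + 6*l) = (l + 1)*(l + 3)*(l^3 - 5*l^2 + 6*l) = (l - 2)*(l + 1)*(l + 3)*(l^2 - 3*l) = (l - 3)*(l - 2)*(l + 1)*(l + 3)*(l)
(3) = (r - 2)*(r^4 - 5*r^2 + 4) = (r - 2)^2*(r^3 + 2*r^2 - r - 2) = (r - 2)^2*(r - 1)*(r^2 + 3*r + 2) = (r - 2)^2*(r - 1)*(r + 1)*(r + 2)
(4) = (z - 5)*(z^2 + z) = (z - 5)*(z + 1)*(z)
(5) = (t + 3)*(t + 4)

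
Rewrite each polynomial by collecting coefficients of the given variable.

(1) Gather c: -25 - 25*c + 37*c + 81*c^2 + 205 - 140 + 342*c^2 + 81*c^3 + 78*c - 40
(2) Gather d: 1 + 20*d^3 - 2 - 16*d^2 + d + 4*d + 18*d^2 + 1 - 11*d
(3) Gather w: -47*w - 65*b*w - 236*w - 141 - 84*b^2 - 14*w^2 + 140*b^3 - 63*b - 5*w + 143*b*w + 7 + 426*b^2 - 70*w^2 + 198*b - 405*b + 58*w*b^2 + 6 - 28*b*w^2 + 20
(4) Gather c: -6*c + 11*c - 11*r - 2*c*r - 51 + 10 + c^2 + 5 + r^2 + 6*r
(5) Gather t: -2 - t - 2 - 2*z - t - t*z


(1) = 81*c^3 + 423*c^2 + 90*c
(2) = 20*d^3 + 2*d^2 - 6*d
(3) = 140*b^3 + 342*b^2 - 270*b + w^2*(-28*b - 84) + w*(58*b^2 + 78*b - 288) - 108
(4) = c^2 + c*(5 - 2*r) + r^2 - 5*r - 36
(5) = t*(-z - 2) - 2*z - 4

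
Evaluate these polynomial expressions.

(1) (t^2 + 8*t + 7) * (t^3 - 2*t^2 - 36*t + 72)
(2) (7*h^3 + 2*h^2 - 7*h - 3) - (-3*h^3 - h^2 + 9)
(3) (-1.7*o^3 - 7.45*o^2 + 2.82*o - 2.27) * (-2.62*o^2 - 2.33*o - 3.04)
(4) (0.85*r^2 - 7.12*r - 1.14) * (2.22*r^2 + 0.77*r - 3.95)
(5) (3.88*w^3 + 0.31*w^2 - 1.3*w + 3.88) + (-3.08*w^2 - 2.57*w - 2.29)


(1) = t^5 + 6*t^4 - 45*t^3 - 230*t^2 + 324*t + 504
(2) = 10*h^3 + 3*h^2 - 7*h - 12
(3) = 4.454*o^5 + 23.48*o^4 + 15.1381*o^3 + 22.0248*o^2 - 3.2837*o + 6.9008
(4) = 1.887*r^4 - 15.1519*r^3 - 11.3707*r^2 + 27.2462*r + 4.503
(5) = 3.88*w^3 - 2.77*w^2 - 3.87*w + 1.59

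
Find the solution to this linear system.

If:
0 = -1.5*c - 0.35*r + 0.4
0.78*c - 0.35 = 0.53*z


Then:
c = 0.67948717948718*z + 0.448717948717949
r = -2.91208791208791*z - 0.78021978021978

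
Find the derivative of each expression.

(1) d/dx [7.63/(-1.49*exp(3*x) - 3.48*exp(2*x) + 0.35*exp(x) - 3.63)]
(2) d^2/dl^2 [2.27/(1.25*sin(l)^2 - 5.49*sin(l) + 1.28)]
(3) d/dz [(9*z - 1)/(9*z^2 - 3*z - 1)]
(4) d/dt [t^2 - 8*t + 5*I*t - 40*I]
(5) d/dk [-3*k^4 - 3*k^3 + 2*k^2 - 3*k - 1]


(1) = (34.1061*exp(2*x) + 53.1048*exp(x) - 2.6705)*exp(x)/(1.49*exp(3*x) + 3.48*exp(2*x) - 0.35*exp(x) + 3.63)^2
(2) = (-14.1875*sin(l)^4 + 46.733625*sin(l)^3 - 32.608777*sin(l)^2 - 109.418994*sin(l) + 129.572054)/(1.25*sin(l)^2 - 5.49*sin(l) + 1.28)^3
(3) = 3*(-27*z^2 + 6*z - 4)/(81*z^4 - 54*z^3 - 9*z^2 + 6*z + 1)
(4) = 2*t - 8 + 5*I
(5) = -12*k^3 - 9*k^2 + 4*k - 3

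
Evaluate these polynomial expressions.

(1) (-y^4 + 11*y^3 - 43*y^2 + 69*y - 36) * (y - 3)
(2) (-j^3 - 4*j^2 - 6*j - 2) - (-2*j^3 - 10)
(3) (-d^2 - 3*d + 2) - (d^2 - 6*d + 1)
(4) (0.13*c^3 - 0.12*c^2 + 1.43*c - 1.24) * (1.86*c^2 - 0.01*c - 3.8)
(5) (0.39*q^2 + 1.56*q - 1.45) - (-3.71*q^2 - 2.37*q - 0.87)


(1) = -y^5 + 14*y^4 - 76*y^3 + 198*y^2 - 243*y + 108
(2) = j^3 - 4*j^2 - 6*j + 8
(3) = -2*d^2 + 3*d + 1
(4) = 0.2418*c^5 - 0.2245*c^4 + 2.167*c^3 - 1.8647*c^2 - 5.4216*c + 4.712
(5) = 4.1*q^2 + 3.93*q - 0.58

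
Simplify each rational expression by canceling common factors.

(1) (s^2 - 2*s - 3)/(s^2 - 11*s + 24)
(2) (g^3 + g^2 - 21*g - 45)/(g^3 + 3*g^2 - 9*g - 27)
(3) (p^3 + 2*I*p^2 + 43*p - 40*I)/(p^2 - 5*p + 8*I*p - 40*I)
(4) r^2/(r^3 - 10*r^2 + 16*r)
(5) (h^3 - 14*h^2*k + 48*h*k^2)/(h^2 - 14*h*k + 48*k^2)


(1) = (s + 1)/(s - 8)
(2) = (g - 5)/(g - 3)
(3) = (p^2 - 6*I*p - 5)/(p - 5)
(4) = r/(r^2 - 10*r + 16)
(5) = h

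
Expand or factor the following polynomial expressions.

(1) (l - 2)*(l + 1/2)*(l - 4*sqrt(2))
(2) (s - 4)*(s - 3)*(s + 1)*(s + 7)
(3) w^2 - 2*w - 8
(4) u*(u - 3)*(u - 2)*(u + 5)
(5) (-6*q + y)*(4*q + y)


(1) = l^3 - 4*sqrt(2)*l^2 - 3*l^2/2 - l + 6*sqrt(2)*l + 4*sqrt(2)
(2) = s^4 + s^3 - 37*s^2 + 47*s + 84
(3) = (w - 4)*(w + 2)
(4) = u^4 - 19*u^2 + 30*u
(5) = -24*q^2 - 2*q*y + y^2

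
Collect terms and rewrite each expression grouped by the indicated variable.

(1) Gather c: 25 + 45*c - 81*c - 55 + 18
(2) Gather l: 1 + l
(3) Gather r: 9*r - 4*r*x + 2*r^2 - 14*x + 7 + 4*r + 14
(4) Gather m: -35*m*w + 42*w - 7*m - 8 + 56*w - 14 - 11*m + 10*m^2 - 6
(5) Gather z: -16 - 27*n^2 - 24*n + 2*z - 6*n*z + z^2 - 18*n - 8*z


(1) = -36*c - 12
(2) = l + 1
(3) = 2*r^2 + r*(13 - 4*x) - 14*x + 21
(4) = 10*m^2 + m*(-35*w - 18) + 98*w - 28
(5) = -27*n^2 - 42*n + z^2 + z*(-6*n - 6) - 16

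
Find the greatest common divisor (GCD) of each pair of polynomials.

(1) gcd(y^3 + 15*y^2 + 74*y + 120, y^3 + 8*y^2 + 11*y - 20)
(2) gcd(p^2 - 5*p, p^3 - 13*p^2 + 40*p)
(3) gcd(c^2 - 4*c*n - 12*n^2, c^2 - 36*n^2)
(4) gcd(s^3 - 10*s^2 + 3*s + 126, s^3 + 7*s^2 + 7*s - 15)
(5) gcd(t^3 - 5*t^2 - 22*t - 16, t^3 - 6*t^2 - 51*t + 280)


(1) = gcd((y + 4)*(y + 5)*(y + 6), (y - 1)*(y + 4)*(y + 5)) = y^2 + 9*y + 20
(2) = p^2 - 5*p
(3) = c - 6*n
(4) = gcd((s - 7)*(s - 6)*(s + 3), (s - 1)*(s + 3)*(s + 5)) = s + 3
(5) = t - 8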